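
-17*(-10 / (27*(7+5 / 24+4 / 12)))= 1360 / 1629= 0.83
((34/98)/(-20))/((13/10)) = -17/1274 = -0.01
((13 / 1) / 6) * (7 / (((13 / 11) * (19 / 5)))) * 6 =385 / 19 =20.26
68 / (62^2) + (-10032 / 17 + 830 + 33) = 4458368 / 16337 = 272.90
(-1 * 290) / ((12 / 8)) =-580 / 3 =-193.33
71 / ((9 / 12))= 284 / 3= 94.67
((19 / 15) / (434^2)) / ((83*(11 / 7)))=19 / 368505060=0.00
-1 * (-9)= 9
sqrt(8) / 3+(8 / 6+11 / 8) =2*sqrt(2) / 3+65 / 24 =3.65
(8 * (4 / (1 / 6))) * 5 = 960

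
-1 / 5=-0.20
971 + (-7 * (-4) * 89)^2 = 6211035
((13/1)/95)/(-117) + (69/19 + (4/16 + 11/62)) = 430211/106020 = 4.06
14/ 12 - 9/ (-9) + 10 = 73/ 6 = 12.17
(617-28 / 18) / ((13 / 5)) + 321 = 65252 / 117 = 557.71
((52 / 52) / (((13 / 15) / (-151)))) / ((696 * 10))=-151 / 6032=-0.03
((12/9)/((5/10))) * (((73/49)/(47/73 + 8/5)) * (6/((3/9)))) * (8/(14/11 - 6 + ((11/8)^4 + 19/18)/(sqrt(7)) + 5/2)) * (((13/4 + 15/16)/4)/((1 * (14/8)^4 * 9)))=-253025521363845120/68200860662574731 - 11045692409108234240 * sqrt(7)/10025526517398485457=-6.62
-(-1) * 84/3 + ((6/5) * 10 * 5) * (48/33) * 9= 813.45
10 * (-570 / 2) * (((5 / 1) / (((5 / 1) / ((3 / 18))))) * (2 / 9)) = -950 / 9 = -105.56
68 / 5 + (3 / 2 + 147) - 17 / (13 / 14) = 143.79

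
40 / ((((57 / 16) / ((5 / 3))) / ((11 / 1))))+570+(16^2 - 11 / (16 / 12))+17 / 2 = 705955 / 684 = 1032.10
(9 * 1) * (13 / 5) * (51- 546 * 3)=-37135.80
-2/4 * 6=-3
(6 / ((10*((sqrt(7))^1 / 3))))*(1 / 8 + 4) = 297*sqrt(7) / 280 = 2.81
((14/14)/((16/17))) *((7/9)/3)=119/432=0.28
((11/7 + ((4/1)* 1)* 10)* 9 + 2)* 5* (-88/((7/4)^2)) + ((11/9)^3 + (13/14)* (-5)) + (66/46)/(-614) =-95420110464725/1765581867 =-54044.57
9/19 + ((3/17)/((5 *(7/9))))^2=3200076/6726475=0.48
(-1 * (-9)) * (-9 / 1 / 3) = -27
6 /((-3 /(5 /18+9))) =-167 /9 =-18.56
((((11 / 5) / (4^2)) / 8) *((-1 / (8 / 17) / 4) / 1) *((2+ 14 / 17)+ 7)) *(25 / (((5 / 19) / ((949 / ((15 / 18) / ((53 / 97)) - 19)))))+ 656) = 403.92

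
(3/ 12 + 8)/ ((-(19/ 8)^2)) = -528/ 361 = -1.46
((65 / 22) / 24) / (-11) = -0.01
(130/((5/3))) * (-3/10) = -117/5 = -23.40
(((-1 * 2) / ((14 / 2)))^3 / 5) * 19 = -152 / 1715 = -0.09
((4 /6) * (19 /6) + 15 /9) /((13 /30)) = 340 /39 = 8.72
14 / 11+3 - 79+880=8858 / 11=805.27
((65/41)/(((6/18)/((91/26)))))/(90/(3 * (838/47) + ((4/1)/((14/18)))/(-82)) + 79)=81976440/397338503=0.21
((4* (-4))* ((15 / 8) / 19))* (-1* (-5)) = -7.89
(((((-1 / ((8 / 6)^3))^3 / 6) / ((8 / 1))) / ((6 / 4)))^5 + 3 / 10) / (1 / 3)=182541686432864283342348776578539 / 202824096036516704239472512860160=0.90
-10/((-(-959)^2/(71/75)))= 142/13795215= 0.00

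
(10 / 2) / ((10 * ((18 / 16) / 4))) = 16 / 9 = 1.78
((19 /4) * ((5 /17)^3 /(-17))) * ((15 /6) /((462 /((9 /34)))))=-35625 /3498527648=-0.00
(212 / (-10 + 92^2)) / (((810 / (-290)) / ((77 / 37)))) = -236698 / 12668319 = -0.02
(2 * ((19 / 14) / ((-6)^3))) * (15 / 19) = -5 / 504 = -0.01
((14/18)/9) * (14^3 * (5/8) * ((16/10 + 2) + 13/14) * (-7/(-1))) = 761117/162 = 4698.25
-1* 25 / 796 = -0.03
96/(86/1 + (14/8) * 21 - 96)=3.59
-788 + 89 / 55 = -43251 / 55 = -786.38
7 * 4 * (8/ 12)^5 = 896/ 243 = 3.69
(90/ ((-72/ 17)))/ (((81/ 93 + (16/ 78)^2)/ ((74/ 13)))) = -11406915/ 86102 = -132.48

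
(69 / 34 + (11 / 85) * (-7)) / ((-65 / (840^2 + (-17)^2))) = -134824799 / 11050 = -12201.34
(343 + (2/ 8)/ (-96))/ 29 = 131711/ 11136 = 11.83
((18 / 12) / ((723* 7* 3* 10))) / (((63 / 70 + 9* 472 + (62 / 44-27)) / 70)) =55 / 335879772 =0.00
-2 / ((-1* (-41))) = -2 / 41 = -0.05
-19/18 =-1.06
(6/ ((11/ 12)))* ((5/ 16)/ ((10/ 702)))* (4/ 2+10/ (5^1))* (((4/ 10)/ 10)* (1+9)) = 12636/ 55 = 229.75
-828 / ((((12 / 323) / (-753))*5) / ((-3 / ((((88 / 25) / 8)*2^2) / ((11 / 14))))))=-251731665 / 56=-4495208.30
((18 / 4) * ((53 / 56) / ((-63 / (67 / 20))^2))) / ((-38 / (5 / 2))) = -237917 / 300303360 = -0.00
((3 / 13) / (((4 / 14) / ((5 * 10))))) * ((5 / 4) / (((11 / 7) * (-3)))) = -6125 / 572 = -10.71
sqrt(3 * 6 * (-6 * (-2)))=6 * sqrt(6)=14.70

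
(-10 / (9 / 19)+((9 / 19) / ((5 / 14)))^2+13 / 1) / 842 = -515941 / 68391450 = -0.01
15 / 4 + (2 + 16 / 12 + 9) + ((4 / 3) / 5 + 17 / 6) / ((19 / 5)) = 3853 / 228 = 16.90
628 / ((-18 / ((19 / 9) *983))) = -5864578 / 81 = -72402.20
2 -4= -2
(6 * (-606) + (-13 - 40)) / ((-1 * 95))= 3689 / 95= 38.83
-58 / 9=-6.44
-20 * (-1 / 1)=20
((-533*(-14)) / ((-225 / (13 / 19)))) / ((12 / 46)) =-86.98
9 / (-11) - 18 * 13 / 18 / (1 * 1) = -152 / 11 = -13.82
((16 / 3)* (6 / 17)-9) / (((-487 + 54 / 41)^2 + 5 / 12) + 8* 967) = -2440812 / 83544627025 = -0.00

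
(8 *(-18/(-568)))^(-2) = 5041/324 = 15.56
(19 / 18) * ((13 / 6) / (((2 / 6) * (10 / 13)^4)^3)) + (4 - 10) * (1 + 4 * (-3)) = 6018627025252807 / 4000000000000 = 1504.66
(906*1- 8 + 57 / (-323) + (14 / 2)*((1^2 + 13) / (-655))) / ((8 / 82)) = 409819559 / 44540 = 9201.16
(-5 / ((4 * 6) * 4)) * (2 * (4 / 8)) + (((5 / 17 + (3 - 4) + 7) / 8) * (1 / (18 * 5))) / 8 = -4993 / 97920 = -0.05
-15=-15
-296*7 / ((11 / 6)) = -12432 / 11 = -1130.18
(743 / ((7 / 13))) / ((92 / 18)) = 86931 / 322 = 269.97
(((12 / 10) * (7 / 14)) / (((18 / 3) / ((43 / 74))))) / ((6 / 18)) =129 / 740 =0.17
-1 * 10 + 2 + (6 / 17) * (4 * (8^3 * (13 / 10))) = 79192 / 85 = 931.67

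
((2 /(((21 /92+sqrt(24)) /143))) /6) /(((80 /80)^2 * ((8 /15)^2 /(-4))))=345345 /54052 - 756470 * sqrt(6) /13513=-130.74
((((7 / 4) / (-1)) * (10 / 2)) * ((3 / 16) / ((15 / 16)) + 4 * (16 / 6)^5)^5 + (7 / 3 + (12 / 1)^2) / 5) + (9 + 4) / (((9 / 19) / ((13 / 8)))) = -1695636266404285066384294460777 / 4236443047215000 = -400249985071552.25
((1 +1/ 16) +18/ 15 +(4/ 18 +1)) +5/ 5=3229/ 720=4.48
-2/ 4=-1/ 2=-0.50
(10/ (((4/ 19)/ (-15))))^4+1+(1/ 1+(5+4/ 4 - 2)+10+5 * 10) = 4123437891681/ 16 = 257714868230.06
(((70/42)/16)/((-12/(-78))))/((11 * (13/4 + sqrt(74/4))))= -845/33528 + 65 * sqrt(74)/16764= 0.01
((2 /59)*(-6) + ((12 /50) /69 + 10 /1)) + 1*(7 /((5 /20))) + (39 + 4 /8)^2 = 216855397 /135700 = 1598.05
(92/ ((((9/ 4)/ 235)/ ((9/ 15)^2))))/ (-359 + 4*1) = -17296/ 1775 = -9.74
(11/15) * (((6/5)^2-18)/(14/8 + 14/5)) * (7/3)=-2024/325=-6.23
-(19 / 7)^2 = -361 / 49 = -7.37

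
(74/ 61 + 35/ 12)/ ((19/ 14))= 3.04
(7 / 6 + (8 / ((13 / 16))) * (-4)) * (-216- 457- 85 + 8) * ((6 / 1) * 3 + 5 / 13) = 89057375 / 169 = 526966.72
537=537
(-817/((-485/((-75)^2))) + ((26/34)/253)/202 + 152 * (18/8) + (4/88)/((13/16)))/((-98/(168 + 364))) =-204358905944181/3834457627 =-53295.39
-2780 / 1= -2780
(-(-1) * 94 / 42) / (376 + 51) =47 / 8967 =0.01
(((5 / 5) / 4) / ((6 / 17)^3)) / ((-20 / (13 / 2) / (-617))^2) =316084934633 / 1382400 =228649.40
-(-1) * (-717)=-717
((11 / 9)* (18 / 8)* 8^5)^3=731724988284928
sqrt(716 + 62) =sqrt(778) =27.89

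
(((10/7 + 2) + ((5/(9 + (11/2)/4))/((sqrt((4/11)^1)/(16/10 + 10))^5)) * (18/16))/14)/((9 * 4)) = 1/147 + 2481849029 * sqrt(11)/2905000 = 2833.52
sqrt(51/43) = sqrt(2193)/43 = 1.09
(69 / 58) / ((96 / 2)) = 23 / 928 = 0.02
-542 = -542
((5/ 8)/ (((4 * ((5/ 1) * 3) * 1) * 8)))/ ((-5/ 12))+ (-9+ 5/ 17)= -47377/ 5440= -8.71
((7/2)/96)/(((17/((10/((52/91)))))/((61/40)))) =2989/52224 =0.06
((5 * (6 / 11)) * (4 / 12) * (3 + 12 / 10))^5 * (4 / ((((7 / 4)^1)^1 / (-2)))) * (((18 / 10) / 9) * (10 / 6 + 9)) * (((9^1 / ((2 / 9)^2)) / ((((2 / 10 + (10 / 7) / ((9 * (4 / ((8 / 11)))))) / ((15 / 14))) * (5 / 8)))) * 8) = -1003479242637312 / 11610313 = -86429990.53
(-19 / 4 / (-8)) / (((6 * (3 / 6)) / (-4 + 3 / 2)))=-95 / 192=-0.49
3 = 3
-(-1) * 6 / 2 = 3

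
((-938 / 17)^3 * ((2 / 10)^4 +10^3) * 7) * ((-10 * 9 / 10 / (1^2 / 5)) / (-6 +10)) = 8123997582125334 / 614125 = 13228573306.94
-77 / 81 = -0.95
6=6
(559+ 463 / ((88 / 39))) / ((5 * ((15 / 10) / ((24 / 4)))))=67249 / 110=611.35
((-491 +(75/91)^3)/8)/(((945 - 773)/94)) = -8685164921/259228424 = -33.50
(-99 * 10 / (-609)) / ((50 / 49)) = 231 / 145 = 1.59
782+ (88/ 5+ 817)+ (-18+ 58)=8283/ 5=1656.60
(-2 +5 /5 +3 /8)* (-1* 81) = 405 /8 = 50.62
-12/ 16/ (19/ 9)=-27/ 76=-0.36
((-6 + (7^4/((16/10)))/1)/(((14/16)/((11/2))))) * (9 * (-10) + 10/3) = -17098510/21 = -814214.76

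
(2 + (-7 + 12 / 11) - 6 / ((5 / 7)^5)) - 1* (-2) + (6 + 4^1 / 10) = -954887 / 34375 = -27.78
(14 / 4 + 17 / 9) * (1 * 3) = 97 / 6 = 16.17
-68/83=-0.82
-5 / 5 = -1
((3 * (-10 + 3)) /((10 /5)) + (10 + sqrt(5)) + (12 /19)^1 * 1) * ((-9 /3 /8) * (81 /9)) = -27 * sqrt(5) /8 - 135 /304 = -7.99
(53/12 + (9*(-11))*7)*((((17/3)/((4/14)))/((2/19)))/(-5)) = 18682643/720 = 25948.12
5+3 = 8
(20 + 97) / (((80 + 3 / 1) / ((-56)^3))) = -20547072 / 83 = -247555.08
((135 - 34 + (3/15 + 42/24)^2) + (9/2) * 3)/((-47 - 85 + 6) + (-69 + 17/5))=-47321/76640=-0.62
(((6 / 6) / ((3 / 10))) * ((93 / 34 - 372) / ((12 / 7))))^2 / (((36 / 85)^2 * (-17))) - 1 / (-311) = -228823105023 / 1353472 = -169063.79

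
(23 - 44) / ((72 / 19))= -133 / 24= -5.54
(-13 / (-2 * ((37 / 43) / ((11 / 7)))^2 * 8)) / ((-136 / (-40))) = 14542385 / 18246032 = 0.80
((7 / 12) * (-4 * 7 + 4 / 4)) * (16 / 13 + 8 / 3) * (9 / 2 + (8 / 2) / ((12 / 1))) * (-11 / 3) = 1087.87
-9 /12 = -3 /4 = -0.75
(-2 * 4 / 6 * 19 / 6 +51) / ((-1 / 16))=-6736 / 9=-748.44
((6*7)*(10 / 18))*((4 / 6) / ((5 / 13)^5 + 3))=1856465 / 359037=5.17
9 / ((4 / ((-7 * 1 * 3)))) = -189 / 4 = -47.25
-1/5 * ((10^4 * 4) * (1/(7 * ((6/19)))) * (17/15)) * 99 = -2842400/7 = -406057.14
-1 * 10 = -10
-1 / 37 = -0.03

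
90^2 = 8100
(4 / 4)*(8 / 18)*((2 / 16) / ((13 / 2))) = 1 / 117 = 0.01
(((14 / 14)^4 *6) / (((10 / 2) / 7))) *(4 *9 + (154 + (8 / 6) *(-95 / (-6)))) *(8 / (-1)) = -14186.67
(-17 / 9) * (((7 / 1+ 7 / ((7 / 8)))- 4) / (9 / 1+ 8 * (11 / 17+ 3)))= -289 / 531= -0.54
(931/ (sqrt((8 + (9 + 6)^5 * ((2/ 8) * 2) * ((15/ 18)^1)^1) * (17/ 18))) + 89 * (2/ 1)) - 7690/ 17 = -4664/ 17 + 5586 * sqrt(43032338)/ 21516169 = -272.65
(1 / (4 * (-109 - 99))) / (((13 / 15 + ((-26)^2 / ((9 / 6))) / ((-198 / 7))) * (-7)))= -1485 / 130300352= -0.00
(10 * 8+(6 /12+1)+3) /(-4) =-169 /8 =-21.12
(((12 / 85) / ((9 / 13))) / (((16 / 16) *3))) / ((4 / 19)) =247 / 765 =0.32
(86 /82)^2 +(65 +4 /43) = 4784626 /72283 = 66.19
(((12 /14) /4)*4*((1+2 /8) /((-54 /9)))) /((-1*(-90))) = -1 /504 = -0.00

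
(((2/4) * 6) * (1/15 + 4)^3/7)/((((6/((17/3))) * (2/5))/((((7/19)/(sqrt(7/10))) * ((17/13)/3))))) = 65597509 * sqrt(70)/42014700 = 13.06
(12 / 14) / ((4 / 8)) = 12 / 7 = 1.71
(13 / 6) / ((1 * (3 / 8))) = 52 / 9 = 5.78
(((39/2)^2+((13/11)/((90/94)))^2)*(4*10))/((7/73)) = 54629741114/343035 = 159254.13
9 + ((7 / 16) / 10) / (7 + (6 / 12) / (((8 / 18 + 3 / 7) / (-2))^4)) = 7822184717 / 868928288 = 9.00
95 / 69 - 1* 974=-67111 / 69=-972.62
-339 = -339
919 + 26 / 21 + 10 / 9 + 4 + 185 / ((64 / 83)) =4698373 / 4032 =1165.27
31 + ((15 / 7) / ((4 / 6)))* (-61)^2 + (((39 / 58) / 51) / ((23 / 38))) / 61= 116118382299 / 9683506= 11991.36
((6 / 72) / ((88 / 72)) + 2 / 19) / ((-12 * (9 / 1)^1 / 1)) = -0.00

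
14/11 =1.27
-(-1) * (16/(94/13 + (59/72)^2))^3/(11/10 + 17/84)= 526543521767919452160/82616358182017436503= 6.37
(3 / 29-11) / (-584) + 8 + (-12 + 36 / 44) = -147321 / 46574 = -3.16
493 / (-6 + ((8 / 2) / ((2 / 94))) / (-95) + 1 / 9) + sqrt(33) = -421515 / 6727 + sqrt(33) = -56.92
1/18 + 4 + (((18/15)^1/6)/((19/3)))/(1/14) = 7691/1710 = 4.50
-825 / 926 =-0.89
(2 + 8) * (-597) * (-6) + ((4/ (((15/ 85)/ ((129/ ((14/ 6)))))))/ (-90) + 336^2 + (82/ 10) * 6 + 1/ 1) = 15618989/ 105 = 148752.28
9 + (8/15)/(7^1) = 9.08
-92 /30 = -46 /15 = -3.07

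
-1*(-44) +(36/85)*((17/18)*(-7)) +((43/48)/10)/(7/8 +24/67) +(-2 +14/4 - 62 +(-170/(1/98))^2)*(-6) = -66047114542547/39660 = -1665333195.73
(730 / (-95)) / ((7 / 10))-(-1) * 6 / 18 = -4247 / 399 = -10.64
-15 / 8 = -1.88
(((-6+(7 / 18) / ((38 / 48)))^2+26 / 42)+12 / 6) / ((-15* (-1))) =2.20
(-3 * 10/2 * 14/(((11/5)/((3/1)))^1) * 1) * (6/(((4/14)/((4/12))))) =-22050/11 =-2004.55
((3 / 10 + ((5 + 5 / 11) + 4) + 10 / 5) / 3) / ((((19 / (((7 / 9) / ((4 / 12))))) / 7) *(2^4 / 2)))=21119 / 50160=0.42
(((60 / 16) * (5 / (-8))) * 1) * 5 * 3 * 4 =-1125 / 8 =-140.62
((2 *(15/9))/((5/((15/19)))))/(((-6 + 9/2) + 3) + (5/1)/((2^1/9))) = 5/228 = 0.02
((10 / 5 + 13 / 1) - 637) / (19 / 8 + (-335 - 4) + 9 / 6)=4976 / 2681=1.86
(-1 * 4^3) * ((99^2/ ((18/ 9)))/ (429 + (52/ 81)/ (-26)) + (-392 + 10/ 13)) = 10980032992/ 451711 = 24307.65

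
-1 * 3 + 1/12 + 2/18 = -101/36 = -2.81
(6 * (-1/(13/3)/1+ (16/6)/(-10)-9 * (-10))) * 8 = 279248/65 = 4296.12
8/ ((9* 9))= 8/ 81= 0.10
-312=-312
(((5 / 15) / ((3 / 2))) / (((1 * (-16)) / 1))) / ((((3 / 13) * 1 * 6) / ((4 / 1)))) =-13 / 324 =-0.04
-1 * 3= -3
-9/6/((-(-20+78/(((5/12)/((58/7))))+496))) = 105/141896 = 0.00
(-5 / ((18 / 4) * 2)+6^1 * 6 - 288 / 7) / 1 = -359 / 63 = -5.70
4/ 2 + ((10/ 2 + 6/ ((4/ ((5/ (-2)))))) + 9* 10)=373/ 4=93.25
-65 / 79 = -0.82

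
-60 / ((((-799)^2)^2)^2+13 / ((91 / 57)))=-105 / 290678080193485855348816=-0.00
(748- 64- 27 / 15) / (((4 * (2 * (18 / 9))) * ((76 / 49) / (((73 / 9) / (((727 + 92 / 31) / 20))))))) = 42026173 / 6879216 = 6.11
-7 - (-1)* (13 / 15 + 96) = 1348 / 15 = 89.87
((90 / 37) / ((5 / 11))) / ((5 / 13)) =2574 / 185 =13.91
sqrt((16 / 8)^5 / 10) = 4 * sqrt(5) / 5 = 1.79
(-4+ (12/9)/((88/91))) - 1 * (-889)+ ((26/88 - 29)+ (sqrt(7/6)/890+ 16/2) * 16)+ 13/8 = 4 * sqrt(42)/1335+ 260647/264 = 987.32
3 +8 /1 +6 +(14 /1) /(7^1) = 19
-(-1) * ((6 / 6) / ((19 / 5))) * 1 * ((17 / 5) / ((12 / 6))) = 17 / 38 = 0.45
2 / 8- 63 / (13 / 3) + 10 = -223 / 52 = -4.29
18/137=0.13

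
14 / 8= 7 / 4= 1.75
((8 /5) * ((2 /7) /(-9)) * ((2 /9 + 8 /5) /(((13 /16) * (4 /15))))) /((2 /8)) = -20992 /12285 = -1.71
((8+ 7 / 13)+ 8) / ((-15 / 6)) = -86 / 13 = -6.62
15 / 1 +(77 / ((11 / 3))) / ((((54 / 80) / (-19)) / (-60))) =106445 / 3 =35481.67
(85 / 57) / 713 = 85 / 40641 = 0.00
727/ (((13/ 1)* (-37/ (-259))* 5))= 5089/ 65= 78.29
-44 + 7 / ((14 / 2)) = -43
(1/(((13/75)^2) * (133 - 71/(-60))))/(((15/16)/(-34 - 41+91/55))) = -290448000/14966809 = -19.41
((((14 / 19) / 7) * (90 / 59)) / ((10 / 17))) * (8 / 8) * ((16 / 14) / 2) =0.16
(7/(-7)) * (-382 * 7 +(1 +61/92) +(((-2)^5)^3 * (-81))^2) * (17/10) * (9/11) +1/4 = -99162887792229719/10120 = -9798704327295.43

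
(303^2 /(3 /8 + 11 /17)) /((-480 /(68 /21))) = -2948089 /4865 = -605.98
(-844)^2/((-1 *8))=-89042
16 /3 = 5.33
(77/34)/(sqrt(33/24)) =7*sqrt(22)/17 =1.93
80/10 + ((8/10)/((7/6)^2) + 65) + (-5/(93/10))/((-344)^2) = 99206801971/1348142880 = 73.59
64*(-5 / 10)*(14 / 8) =-56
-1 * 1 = -1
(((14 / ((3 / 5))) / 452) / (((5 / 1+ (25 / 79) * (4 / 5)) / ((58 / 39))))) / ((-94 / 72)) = -64148 / 5730569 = -0.01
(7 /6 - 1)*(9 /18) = 1 /12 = 0.08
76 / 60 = 19 / 15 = 1.27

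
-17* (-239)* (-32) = -130016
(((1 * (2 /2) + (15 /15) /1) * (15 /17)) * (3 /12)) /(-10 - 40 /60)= -45 /1088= -0.04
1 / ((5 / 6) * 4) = 3 / 10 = 0.30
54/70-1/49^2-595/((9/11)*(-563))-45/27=24090652/60829335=0.40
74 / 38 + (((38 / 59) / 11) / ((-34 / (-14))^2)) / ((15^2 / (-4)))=1.95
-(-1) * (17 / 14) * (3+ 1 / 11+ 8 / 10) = 1819 / 385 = 4.72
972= 972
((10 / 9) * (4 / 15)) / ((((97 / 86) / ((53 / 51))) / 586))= 21367904 / 133569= 159.98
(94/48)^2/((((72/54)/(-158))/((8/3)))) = -174511/144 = -1211.88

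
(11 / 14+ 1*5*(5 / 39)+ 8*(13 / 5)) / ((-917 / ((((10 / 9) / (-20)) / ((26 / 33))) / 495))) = 60679 / 17573938200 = 0.00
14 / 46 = 7 / 23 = 0.30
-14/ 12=-1.17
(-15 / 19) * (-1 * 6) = 90 / 19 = 4.74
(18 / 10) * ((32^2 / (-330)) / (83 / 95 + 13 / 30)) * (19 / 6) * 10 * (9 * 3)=-3653.79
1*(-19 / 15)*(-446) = 8474 / 15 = 564.93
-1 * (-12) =12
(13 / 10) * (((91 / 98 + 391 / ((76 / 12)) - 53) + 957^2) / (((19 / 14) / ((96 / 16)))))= 1900223559 / 361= 5263777.17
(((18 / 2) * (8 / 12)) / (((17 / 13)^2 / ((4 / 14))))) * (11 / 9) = 7436 / 6069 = 1.23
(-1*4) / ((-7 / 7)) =4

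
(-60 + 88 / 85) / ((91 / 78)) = -4296 / 85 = -50.54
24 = 24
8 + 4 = 12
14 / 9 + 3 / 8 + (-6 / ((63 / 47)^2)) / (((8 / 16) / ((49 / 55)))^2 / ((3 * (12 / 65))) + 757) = 36324422699 / 18858587976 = 1.93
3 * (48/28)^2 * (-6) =-2592/49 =-52.90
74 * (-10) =-740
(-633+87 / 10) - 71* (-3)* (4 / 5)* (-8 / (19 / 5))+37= -179747 / 190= -946.04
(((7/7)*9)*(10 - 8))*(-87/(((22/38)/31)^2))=-543278286/121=-4489903.19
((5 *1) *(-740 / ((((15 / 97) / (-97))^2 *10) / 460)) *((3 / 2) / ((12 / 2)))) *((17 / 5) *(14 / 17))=-46877237948.18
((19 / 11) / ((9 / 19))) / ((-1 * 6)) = -361 / 594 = -0.61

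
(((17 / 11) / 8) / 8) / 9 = 17 / 6336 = 0.00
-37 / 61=-0.61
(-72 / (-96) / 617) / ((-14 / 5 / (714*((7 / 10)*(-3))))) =3213 / 4936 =0.65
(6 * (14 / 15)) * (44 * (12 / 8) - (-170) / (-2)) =-532 / 5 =-106.40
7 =7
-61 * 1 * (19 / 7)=-1159 / 7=-165.57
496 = 496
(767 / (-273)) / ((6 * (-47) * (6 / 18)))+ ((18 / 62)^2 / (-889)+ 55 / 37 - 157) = -1385992573165 / 8914068786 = -155.48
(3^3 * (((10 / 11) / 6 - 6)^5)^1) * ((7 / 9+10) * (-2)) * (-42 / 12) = -181826140067047 / 13045131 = -13938237.96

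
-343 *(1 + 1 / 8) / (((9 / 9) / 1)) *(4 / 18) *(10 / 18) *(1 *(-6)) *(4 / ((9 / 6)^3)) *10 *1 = 274400 / 81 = 3387.65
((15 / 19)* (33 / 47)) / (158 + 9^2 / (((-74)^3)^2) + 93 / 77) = 6258730373058240 / 1797615575224922153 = 0.00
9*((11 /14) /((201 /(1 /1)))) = 33 /938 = 0.04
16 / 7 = 2.29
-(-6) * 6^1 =36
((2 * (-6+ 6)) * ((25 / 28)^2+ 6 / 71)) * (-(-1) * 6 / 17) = 0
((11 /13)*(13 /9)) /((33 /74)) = 74 /27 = 2.74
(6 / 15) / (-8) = -1 / 20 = -0.05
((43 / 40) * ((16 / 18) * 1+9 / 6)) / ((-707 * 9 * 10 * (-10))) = 1849 / 458136000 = 0.00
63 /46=1.37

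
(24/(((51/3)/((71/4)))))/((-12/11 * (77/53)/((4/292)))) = -3763/17374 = -0.22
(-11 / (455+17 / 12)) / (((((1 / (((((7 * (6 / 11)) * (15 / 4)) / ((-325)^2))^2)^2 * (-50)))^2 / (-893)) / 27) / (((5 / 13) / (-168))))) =-854754859718599833 / 2254076121201212060133437165554199218750000000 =-0.00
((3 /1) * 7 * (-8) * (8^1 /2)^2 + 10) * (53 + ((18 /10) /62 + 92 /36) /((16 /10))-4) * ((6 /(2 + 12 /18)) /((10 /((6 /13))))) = -69817623 /4960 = -14076.13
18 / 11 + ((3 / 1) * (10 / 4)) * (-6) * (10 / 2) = -2457 / 11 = -223.36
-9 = -9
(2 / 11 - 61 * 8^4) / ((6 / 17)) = -7787173 / 11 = -707924.82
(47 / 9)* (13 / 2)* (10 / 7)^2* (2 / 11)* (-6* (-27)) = 1099800 / 539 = 2040.45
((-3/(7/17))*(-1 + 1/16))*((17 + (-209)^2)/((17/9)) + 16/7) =61948035/392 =158030.70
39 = 39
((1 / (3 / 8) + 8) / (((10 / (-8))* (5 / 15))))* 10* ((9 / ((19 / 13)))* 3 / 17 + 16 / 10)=-1110784 / 1615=-687.79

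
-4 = -4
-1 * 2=-2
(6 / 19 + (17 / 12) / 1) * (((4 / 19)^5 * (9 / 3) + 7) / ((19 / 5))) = 34238135875 / 10726460868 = 3.19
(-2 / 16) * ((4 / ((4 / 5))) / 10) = -1 / 16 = -0.06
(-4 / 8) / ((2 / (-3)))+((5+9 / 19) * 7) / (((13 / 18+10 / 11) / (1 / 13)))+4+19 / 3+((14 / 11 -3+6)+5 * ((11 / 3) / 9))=19.20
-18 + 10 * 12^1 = 102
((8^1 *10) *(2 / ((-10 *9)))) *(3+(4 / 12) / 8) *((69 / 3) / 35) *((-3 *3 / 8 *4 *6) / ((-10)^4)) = 1679 / 175000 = 0.01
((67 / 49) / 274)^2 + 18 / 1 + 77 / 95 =322120536067 / 17124460220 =18.81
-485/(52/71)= -34435/52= -662.21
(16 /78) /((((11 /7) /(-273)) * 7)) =-5.09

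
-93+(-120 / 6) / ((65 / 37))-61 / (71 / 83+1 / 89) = -14545405 / 83226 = -174.77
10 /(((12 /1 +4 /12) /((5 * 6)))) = 900 /37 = 24.32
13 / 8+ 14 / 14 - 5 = -19 / 8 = -2.38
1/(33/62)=62/33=1.88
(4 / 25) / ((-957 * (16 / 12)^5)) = -0.00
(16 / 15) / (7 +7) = 8 / 105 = 0.08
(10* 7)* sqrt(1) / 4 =35 / 2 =17.50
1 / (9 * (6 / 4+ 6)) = 2 / 135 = 0.01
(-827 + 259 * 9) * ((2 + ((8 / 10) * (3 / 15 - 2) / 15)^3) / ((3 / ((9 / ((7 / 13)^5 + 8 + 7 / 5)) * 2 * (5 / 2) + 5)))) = 100544288802387104 / 10274300390625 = 9786.00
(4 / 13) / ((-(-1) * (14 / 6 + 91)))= 3 / 910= 0.00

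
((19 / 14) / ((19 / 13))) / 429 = 1 / 462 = 0.00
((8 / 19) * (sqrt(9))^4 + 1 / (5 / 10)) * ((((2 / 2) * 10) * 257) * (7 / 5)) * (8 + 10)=44428104 / 19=2338321.26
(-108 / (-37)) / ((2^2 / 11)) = 297 / 37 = 8.03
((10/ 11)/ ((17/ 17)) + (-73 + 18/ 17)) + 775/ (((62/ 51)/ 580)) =69129967/ 187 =369678.97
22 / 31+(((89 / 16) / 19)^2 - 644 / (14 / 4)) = -524862161 / 2864896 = -183.20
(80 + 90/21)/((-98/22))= -18.92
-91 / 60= -1.52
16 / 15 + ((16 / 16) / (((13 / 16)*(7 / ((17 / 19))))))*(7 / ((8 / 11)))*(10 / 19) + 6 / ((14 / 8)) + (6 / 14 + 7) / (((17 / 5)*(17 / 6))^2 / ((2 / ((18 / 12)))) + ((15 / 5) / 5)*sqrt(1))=224075990836 / 41511016365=5.40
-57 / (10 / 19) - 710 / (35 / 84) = -18123 / 10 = -1812.30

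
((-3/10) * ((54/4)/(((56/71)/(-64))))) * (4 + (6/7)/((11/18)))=4784832/2695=1775.45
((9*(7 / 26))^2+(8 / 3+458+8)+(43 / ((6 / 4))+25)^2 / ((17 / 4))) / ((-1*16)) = -119170897 / 1654848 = -72.01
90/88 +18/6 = 177/44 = 4.02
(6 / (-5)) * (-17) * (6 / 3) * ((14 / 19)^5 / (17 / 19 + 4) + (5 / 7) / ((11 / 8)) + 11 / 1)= 733837100012 / 1555381135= 471.81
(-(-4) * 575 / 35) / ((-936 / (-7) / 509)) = 58535 / 234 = 250.15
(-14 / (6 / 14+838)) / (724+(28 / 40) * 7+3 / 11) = -10780 / 470746621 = -0.00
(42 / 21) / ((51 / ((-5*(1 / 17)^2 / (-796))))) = 5 / 5866122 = 0.00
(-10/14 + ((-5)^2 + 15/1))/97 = 275/679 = 0.41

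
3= 3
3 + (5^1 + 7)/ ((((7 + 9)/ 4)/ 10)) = 33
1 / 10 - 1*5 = -49 / 10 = -4.90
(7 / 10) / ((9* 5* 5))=7 / 2250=0.00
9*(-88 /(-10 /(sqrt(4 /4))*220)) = 9 /25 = 0.36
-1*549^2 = -301401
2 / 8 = 1 / 4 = 0.25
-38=-38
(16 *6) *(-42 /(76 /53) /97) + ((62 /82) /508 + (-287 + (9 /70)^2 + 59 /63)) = -66661878321823 /211602847050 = -315.03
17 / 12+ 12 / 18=25 / 12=2.08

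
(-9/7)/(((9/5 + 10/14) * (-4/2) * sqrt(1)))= 45/176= 0.26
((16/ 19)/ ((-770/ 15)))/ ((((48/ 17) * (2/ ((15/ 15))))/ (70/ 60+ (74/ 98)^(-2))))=-0.01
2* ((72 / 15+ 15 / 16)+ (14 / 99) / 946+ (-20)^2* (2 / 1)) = 3018422153 / 1873080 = 1611.48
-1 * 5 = -5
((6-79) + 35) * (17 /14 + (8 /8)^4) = -589 /7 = -84.14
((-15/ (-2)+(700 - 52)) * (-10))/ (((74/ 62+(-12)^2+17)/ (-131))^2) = -36034410385/ 8426928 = -4276.10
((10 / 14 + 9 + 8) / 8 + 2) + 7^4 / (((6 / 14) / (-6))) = -470537 / 14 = -33609.79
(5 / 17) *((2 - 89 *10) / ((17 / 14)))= -62160 / 289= -215.09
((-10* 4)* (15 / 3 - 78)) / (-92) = -730 / 23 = -31.74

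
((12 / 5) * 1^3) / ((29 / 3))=36 / 145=0.25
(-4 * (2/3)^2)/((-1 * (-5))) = -16/45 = -0.36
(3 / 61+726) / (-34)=-44289 / 2074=-21.35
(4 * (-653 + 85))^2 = 5161984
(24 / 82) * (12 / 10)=72 / 205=0.35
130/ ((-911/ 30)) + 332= 327.72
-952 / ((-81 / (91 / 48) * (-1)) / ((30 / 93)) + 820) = -6370 / 6373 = -1.00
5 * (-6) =-30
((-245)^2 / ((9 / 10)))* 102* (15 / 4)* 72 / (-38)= -918382500 / 19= -48335921.05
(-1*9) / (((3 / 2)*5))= -6 / 5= -1.20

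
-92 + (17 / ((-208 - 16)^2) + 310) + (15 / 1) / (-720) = 32812019 / 150528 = 217.98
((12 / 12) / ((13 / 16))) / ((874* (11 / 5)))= 40 / 62491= 0.00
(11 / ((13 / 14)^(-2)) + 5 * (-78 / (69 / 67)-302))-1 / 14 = -8471805 / 4508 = -1879.28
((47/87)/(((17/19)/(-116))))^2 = 12759184/2601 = 4905.49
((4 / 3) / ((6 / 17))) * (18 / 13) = 68 / 13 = 5.23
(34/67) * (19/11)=646/737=0.88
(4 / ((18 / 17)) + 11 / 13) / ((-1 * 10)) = -541 / 1170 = -0.46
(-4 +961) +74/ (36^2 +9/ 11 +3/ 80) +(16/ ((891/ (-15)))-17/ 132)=39303745963/ 41084388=956.66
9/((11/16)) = 144/11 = 13.09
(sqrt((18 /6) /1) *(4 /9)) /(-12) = -sqrt(3) /27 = -0.06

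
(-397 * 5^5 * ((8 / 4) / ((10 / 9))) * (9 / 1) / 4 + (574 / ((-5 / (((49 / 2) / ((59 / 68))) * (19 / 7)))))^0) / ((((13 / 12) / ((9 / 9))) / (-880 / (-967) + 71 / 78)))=-2759411718937 / 326846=-8442543.95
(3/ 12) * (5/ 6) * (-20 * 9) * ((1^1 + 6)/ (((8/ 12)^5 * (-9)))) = 14175/ 64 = 221.48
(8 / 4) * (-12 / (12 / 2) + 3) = 2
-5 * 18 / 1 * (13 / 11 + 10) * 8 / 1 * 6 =-531360 / 11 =-48305.45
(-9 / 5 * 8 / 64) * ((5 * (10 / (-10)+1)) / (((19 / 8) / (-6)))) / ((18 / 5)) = 0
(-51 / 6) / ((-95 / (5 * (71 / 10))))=1207 / 380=3.18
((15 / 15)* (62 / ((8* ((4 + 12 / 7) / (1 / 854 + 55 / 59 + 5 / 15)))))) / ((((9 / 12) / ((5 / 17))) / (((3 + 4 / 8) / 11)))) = 0.21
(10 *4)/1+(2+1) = 43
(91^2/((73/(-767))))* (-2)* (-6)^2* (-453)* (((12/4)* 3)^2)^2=-1359185975790552/73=-18618985969733.59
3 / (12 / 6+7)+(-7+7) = 1 / 3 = 0.33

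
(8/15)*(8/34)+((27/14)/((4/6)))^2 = 1698143/199920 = 8.49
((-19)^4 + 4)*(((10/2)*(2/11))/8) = 651625/44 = 14809.66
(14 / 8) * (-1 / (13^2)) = -7 / 676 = -0.01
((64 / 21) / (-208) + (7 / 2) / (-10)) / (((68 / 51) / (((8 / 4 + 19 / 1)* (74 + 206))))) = -1608.12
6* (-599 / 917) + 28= 22082 / 917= 24.08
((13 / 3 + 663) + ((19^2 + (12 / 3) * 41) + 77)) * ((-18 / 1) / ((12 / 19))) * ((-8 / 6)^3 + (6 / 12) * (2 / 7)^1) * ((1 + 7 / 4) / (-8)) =-1495813 / 54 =-27700.24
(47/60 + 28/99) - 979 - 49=-2033329/1980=-1026.93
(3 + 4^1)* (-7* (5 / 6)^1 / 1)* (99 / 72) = -2695 / 48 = -56.15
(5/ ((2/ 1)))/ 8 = 5/ 16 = 0.31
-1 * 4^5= -1024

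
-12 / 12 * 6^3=-216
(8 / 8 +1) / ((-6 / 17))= -17 / 3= -5.67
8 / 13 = 0.62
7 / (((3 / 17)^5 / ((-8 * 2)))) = -159023984 / 243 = -654419.69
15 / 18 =5 / 6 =0.83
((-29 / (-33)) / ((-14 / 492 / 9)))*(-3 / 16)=32103 / 616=52.12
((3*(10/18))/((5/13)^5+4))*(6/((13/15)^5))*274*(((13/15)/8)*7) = 1051903125/992198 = 1060.17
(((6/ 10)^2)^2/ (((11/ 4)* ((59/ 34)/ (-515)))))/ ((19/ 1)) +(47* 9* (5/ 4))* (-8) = -6521150898/ 1541375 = -4230.74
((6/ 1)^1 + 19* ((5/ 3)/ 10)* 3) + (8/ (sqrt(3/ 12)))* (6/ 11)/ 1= 533/ 22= 24.23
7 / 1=7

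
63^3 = 250047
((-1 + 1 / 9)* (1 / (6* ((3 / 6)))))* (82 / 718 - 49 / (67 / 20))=2792584 / 649431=4.30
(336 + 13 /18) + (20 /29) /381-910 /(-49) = 164877701 /464058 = 355.30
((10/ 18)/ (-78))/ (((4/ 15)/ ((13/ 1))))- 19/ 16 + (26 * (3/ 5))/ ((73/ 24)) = 188903/ 52560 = 3.59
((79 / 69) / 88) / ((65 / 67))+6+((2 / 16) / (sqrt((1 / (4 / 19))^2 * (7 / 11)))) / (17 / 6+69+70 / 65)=39 * sqrt(77) / 756371+2373373 / 394680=6.01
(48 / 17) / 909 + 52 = 267868 / 5151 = 52.00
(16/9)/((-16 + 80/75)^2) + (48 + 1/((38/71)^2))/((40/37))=269649103/5660480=47.64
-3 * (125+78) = -609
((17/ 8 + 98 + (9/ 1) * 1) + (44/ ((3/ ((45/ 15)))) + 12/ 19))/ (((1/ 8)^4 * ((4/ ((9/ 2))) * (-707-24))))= -13461696/ 13889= -969.23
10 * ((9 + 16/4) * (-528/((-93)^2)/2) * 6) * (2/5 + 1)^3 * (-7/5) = 10986976/120125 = 91.46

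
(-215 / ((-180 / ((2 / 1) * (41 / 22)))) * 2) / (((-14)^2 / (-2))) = -0.09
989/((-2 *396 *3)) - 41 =-98405/2376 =-41.42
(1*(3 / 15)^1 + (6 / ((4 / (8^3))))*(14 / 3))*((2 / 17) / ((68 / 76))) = 680998 / 1445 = 471.28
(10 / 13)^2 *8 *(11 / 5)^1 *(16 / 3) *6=56320 / 169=333.25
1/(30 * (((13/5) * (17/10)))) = 5/663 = 0.01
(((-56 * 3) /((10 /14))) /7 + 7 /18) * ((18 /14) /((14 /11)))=-671 /20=-33.55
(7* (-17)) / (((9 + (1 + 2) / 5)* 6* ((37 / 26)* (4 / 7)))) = -54145 / 21312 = -2.54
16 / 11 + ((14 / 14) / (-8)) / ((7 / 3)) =863 / 616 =1.40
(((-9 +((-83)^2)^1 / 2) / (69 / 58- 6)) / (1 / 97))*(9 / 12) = -19328123 / 372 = -51957.32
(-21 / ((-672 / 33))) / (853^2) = 33 / 23283488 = 0.00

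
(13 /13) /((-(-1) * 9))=1 /9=0.11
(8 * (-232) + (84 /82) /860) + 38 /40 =-65409021 /35260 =-1855.05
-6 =-6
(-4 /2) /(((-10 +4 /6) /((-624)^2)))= 584064 /7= 83437.71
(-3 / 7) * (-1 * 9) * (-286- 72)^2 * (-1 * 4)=-1977387.43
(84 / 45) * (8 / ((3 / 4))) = 896 / 45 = 19.91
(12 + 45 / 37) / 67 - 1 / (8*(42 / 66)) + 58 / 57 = 8058347 / 7912968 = 1.02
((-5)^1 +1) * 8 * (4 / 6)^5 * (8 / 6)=-4096 / 729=-5.62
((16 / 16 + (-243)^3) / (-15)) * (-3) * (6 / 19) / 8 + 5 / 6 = -32284801 / 285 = -113280.00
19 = 19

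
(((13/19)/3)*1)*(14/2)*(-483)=-14651/19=-771.11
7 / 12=0.58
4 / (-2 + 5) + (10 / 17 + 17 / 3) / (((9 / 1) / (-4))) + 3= 713 / 459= 1.55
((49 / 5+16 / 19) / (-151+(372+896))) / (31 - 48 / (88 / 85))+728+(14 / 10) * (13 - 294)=1200103246 / 3586687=334.60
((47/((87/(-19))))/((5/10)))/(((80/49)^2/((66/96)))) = -23585023/4454400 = -5.29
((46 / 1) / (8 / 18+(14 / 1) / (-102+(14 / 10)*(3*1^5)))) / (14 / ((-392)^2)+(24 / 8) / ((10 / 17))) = 1851706080 / 61856353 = 29.94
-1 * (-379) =379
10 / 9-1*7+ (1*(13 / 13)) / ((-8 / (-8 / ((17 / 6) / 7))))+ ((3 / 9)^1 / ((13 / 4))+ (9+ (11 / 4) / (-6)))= 83155 / 15912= 5.23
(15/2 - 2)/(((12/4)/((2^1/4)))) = 11/12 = 0.92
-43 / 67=-0.64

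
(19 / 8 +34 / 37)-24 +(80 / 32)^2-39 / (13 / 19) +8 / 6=-62269 / 888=-70.12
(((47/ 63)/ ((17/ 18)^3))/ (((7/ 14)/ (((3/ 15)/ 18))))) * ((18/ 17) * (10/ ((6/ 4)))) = 81216/ 584647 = 0.14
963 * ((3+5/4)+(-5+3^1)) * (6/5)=26001/10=2600.10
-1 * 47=-47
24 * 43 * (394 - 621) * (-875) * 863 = 176898603000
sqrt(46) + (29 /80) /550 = 29 /44000 + sqrt(46) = 6.78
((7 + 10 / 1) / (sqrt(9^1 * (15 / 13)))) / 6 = 17 * sqrt(195) / 270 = 0.88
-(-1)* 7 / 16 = 7 / 16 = 0.44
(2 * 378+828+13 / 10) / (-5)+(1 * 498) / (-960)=-254063 / 800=-317.58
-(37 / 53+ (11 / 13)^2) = -12666 / 8957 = -1.41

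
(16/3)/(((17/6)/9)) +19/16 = 4931/272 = 18.13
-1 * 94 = -94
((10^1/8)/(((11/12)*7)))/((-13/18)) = -270/1001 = -0.27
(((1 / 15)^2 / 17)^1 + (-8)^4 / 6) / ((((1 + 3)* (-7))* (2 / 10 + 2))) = -2611201 / 235620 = -11.08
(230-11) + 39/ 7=1572/ 7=224.57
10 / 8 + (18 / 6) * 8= 101 / 4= 25.25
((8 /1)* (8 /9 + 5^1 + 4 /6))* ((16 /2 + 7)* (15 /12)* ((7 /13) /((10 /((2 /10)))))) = 413 /39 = 10.59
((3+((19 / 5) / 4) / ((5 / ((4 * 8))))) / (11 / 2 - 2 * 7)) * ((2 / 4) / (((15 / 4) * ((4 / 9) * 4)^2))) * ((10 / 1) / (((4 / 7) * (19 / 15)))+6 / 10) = -16787331 / 25840000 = -0.65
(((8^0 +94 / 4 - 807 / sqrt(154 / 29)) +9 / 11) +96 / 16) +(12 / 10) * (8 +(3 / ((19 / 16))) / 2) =88687 / 2090 - 807 * sqrt(4466) / 154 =-307.76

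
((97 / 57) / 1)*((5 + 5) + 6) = 1552 / 57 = 27.23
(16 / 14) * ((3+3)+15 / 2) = 108 / 7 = 15.43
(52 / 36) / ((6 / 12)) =26 / 9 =2.89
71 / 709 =0.10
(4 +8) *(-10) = -120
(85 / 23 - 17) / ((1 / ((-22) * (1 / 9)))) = 748 / 23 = 32.52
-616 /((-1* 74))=8.32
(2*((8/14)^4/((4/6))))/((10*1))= 384/12005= 0.03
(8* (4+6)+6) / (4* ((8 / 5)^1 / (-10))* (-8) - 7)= -45.74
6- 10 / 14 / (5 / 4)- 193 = -1313 / 7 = -187.57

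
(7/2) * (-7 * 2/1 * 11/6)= -539/6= -89.83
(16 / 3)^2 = 256 / 9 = 28.44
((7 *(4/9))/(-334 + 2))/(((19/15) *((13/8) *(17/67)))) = -18760/1045551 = -0.02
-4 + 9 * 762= 6854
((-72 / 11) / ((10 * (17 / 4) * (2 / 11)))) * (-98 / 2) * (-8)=-332.05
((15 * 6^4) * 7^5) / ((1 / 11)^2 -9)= -2470881105 / 68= -36336486.84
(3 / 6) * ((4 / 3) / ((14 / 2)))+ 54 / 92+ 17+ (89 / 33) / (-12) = 1113017 / 63756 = 17.46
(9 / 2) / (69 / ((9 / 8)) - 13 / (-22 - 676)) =9423 / 128471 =0.07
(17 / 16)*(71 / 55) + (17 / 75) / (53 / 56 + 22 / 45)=1.53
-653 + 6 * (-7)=-695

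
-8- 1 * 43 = -51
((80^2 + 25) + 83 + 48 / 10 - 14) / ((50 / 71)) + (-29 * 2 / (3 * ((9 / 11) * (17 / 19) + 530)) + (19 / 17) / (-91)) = 9228.25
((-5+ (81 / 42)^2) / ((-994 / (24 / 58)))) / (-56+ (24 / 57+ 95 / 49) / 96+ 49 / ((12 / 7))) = -228912 / 11761944845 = -0.00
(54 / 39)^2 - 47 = -7619 / 169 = -45.08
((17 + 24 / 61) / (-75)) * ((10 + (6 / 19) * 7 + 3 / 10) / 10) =-0.29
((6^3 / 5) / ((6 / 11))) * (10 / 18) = 44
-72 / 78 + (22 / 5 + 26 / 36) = 4.20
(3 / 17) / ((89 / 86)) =258 / 1513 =0.17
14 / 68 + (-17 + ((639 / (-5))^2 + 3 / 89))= 16316.08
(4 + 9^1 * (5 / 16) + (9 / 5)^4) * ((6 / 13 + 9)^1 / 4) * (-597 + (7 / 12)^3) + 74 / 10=-7316873442493 / 299520000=-24428.66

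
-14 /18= -7 /9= -0.78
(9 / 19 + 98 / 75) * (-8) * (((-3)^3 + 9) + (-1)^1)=20296 / 75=270.61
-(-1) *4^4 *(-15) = -3840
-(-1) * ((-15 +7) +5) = -3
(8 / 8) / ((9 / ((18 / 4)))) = 1 / 2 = 0.50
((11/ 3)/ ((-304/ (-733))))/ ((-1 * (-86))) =8063/ 78432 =0.10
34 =34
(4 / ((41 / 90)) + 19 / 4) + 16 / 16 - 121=-17461 / 164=-106.47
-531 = -531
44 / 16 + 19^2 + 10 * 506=21695 / 4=5423.75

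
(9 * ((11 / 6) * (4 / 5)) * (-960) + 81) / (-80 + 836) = -1399 / 84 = -16.65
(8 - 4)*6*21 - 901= -397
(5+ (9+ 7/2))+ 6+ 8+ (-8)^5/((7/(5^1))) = -327239/14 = -23374.21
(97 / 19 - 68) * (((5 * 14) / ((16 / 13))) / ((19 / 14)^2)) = -26642525 / 13718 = -1942.16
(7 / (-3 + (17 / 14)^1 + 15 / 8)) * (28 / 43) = 10976 / 215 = 51.05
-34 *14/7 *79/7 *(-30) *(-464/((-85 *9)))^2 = 136067072/16065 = 8469.78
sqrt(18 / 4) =3 * sqrt(2) / 2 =2.12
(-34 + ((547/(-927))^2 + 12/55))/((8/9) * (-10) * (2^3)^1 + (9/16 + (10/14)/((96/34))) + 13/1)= 88489900072/151646266035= 0.58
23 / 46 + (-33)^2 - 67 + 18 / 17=34801 / 34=1023.56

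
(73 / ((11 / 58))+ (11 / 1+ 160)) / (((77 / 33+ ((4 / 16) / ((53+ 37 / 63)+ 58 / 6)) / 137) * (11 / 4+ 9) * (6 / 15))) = 400614441000 / 7903197533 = 50.69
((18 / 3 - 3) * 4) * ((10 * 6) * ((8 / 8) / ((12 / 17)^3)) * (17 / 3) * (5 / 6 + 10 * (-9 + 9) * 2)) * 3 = 2088025 / 72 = 29000.35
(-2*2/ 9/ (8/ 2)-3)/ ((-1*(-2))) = -14/ 9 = -1.56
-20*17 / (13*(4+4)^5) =-85 / 106496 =-0.00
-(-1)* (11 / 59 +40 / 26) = 1323 / 767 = 1.72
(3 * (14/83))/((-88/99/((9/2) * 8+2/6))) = -6867/332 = -20.68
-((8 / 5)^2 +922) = -23114 / 25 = -924.56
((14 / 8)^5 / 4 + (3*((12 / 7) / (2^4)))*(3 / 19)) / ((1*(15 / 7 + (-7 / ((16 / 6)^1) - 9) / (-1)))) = 2262979 / 7500288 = 0.30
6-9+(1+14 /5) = 4 /5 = 0.80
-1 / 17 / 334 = -1 / 5678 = -0.00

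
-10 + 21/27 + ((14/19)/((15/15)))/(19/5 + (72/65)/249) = -6337631/701955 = -9.03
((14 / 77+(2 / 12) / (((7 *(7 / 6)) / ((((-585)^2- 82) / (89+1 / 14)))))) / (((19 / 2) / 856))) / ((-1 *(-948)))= 1076363504 / 144124519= 7.47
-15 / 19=-0.79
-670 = -670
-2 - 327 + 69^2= 4432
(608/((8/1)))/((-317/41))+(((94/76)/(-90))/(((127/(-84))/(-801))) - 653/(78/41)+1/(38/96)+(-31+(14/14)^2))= -115696457023/298319190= -387.83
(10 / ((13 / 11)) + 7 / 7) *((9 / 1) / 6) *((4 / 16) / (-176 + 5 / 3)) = -1107 / 54392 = -0.02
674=674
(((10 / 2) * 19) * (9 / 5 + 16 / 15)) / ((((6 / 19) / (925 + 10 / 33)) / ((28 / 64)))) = 349112.34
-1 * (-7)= 7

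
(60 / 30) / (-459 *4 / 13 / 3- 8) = -13 / 358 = -0.04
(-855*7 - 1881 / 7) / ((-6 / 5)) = 36480 / 7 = 5211.43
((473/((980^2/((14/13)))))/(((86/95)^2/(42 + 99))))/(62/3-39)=-152703/30677920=-0.00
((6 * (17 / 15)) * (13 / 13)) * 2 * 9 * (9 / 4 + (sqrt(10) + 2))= 612 * sqrt(10) / 5 + 2601 / 5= 907.26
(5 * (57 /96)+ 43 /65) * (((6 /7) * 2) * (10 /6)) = 7551 /728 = 10.37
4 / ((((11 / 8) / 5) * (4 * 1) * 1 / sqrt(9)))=120 / 11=10.91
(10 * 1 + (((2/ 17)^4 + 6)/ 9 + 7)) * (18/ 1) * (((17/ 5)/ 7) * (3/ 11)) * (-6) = -95614956/ 378301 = -252.75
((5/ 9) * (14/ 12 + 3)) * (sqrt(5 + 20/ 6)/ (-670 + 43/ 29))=-18125 * sqrt(3)/ 3140694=-0.01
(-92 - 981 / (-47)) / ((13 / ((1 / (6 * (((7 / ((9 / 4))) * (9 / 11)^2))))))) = -0.44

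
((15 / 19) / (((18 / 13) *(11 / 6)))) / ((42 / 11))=65 / 798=0.08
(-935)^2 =874225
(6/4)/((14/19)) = 57/28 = 2.04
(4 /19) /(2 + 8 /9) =18 /247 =0.07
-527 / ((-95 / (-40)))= -4216 / 19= -221.89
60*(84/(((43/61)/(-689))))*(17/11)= -3601044720/473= -7613202.37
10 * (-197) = -1970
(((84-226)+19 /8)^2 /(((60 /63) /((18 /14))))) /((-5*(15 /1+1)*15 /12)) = -33687603 /128000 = -263.18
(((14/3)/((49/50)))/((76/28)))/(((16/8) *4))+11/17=1679/1938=0.87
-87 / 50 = -1.74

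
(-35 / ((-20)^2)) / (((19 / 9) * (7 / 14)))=-63 / 760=-0.08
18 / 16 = 9 / 8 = 1.12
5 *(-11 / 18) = -55 / 18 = -3.06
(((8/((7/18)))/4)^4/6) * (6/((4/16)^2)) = 26873856/2401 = 11192.78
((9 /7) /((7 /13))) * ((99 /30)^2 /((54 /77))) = 51909 /1400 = 37.08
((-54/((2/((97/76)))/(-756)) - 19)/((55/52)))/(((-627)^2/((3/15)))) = 5144152/410819805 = 0.01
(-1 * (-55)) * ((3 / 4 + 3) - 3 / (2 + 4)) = 715 / 4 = 178.75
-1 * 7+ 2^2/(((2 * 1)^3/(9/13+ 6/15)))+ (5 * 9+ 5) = 5661/130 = 43.55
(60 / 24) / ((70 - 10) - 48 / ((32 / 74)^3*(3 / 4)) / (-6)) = 960 / 73693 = 0.01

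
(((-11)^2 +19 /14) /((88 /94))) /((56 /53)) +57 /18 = 126.86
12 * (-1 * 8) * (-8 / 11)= 768 / 11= 69.82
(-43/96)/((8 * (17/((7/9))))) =-301/117504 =-0.00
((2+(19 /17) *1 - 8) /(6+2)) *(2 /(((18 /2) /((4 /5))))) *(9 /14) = -83 /1190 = -0.07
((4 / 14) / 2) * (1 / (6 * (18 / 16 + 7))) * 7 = 4 / 195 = 0.02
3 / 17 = 0.18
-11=-11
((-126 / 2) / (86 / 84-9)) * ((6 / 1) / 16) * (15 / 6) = 3969 / 536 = 7.40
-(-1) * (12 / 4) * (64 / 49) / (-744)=-8 / 1519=-0.01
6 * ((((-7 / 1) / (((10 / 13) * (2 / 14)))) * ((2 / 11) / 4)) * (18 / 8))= -17199 / 440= -39.09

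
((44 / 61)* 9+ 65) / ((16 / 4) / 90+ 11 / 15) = 5607 / 61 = 91.92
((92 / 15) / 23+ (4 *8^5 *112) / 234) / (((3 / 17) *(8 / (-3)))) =-155976343 / 1170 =-133313.11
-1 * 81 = -81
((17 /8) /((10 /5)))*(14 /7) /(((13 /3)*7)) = 51 /728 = 0.07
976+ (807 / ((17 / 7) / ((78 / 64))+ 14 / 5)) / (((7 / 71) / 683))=7637485937 / 6542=1167454.29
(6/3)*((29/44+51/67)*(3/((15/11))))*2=4187/335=12.50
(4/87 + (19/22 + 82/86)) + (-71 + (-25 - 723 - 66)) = -72683933/82302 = -883.14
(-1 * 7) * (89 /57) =-623 /57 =-10.93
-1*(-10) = 10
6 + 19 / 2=31 / 2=15.50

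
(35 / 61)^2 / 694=1225 / 2582374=0.00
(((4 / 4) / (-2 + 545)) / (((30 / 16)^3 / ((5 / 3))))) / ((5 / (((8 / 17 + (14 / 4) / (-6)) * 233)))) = -685952 / 280391625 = -0.00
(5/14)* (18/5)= 9/7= 1.29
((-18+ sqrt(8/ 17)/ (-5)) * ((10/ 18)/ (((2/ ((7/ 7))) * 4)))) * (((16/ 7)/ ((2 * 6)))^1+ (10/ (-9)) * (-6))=-60/ 7-4 * sqrt(34)/ 357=-8.64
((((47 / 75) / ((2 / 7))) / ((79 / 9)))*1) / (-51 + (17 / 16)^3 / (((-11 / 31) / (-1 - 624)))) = 3176448 / 26208678575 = 0.00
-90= -90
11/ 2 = 5.50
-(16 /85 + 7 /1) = -611 /85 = -7.19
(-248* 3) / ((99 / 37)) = -9176 / 33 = -278.06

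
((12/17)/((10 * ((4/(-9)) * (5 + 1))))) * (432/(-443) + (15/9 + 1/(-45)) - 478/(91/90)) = 428194789/34266050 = 12.50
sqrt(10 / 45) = sqrt(2) / 3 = 0.47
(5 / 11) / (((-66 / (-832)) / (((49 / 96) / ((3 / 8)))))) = 25480 / 3267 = 7.80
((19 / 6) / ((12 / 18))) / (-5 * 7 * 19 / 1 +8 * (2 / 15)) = -285 / 39836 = -0.01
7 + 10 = 17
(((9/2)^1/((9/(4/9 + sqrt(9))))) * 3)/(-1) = -31/6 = -5.17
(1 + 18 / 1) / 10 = 19 / 10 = 1.90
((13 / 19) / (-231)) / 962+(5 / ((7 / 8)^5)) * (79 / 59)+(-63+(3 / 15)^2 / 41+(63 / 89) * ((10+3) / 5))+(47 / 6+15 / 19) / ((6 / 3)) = -367623554345780693 / 8394316502256300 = -43.79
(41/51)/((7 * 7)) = 41/2499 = 0.02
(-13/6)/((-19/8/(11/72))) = 143/1026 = 0.14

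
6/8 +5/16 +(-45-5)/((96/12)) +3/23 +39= 12491/368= 33.94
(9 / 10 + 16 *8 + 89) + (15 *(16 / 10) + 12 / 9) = 7297 / 30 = 243.23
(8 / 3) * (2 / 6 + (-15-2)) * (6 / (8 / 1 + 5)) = -800 / 39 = -20.51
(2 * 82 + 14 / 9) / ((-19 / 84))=-41720 / 57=-731.93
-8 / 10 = -4 / 5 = -0.80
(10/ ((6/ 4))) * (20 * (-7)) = -2800/ 3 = -933.33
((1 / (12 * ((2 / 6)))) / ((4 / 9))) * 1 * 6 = 27 / 8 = 3.38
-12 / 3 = -4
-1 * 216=-216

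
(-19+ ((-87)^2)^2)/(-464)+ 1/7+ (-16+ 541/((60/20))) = -600740963/4872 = -123304.80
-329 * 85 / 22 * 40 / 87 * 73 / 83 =-40828900 / 79431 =-514.02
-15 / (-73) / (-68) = -15 / 4964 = -0.00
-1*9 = -9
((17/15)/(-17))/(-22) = 1/330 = 0.00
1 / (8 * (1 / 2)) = 0.25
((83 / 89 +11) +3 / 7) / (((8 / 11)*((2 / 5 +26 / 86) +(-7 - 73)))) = -6070955 / 28324072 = -0.21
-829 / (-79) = 829 / 79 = 10.49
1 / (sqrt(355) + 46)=46 / 1761 - sqrt(355) / 1761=0.02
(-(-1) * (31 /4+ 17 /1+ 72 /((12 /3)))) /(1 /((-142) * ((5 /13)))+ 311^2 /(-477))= -28956285 /137356222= -0.21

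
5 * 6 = 30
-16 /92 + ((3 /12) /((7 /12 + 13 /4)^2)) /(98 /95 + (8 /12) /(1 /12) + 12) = -20329 /117438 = -0.17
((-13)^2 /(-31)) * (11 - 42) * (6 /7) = 1014 /7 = 144.86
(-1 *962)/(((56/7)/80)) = -9620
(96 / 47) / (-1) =-96 / 47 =-2.04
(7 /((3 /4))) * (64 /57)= 1792 /171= 10.48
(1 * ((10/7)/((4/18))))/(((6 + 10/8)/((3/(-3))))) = -180/203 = -0.89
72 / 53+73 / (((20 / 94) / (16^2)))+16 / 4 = 23277324 / 265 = 87838.96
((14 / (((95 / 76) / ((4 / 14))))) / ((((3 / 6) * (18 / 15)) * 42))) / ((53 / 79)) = 632 / 3339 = 0.19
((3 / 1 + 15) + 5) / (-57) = -23 / 57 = -0.40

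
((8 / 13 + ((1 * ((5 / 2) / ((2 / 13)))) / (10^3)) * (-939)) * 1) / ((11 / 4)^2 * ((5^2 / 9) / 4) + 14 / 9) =-913746 / 424775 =-2.15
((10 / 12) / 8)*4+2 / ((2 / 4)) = 53 / 12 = 4.42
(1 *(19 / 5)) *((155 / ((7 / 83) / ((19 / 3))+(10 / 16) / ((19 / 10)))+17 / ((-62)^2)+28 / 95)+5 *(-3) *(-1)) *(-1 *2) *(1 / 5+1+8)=-8489606170779 / 259349875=-32734.18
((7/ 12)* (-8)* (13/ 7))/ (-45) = 26/ 135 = 0.19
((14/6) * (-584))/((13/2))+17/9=-24307/117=-207.75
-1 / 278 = -0.00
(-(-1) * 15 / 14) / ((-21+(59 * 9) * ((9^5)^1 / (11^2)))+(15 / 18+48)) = 5445 / 1317052247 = 0.00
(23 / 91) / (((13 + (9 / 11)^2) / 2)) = 0.04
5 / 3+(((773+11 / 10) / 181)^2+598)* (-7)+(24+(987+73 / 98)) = -1589537245399 / 481586700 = -3300.63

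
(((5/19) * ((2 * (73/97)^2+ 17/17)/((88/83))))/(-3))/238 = -2775935/3744179824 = -0.00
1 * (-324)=-324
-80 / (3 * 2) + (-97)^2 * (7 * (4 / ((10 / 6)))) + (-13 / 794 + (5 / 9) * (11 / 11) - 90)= 5644211141 / 35730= 157968.41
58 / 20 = 29 / 10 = 2.90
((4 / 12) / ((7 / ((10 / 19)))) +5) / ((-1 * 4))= -1.26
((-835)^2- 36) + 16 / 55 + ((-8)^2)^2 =38570691 / 55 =701285.29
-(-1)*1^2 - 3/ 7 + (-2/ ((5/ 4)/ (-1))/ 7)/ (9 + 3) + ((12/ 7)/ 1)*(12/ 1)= 2222/ 105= 21.16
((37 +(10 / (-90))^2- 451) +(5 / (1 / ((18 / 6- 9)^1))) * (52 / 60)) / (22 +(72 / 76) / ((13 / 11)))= -8802833 / 456192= -19.30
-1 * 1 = -1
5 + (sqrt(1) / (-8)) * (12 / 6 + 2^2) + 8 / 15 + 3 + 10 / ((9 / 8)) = 3001 / 180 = 16.67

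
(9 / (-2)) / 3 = -3 / 2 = -1.50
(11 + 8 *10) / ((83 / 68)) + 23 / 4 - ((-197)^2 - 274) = -12766959 / 332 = -38454.70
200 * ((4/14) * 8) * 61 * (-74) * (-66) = 953356800/7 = 136193828.57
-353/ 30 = -11.77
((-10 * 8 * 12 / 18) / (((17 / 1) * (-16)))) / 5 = 2 / 51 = 0.04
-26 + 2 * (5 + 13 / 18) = -131 / 9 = -14.56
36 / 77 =0.47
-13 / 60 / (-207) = 0.00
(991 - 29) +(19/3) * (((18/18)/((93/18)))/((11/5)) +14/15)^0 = 2905/3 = 968.33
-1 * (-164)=164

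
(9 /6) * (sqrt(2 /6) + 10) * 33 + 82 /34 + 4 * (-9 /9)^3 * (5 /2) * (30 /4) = 33 * sqrt(3) /2 + 7181 /17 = 450.99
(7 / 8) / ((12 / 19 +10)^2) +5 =1634687 / 326432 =5.01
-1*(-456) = 456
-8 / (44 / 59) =-118 / 11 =-10.73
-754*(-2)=1508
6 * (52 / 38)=156 / 19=8.21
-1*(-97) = 97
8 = 8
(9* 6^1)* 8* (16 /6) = 1152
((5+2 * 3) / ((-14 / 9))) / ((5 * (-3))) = 33 / 70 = 0.47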